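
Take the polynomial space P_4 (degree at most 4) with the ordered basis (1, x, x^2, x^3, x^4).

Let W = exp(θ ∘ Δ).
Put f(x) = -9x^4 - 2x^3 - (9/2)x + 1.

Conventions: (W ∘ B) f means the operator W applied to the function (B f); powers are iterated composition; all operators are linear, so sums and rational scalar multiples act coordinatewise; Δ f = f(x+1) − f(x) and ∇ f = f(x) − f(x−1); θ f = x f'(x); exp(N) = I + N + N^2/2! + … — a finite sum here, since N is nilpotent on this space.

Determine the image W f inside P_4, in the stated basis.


order-1 term: -108x^3 - 120x^2 - 42x
order-2 term: -324x^2 - 282x
order-3 term: -216x
the series for exp(θ ∘ Δ) f terminates at order 3
exp(θ ∘ Δ) f = -9x^4 - 110x^3 - 444x^2 - (1089/2)x + 1

g(x) = -9x^4 - 110x^3 - 444x^2 - (1089/2)x + 1


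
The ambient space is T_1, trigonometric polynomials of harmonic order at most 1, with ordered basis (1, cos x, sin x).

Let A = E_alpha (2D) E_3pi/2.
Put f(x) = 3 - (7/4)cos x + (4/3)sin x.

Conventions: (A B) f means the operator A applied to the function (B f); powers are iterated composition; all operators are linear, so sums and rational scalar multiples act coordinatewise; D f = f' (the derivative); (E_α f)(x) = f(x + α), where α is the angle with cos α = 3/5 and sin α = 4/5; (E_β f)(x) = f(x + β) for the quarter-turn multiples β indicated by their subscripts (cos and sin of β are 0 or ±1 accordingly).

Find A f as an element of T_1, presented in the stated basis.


E_3pi/2 f = 3 - (4/3)cos x - (7/4)sin x
D E_3pi/2 f = -(7/4)cos x + (4/3)sin x
(2D) E_3pi/2 f = -(7/2)cos x + (8/3)sin x
E_alpha (2D) E_3pi/2 f = (1/30)cos x + (22/5)sin x

the result is g(x) = (1/30)cos x + (22/5)sin x


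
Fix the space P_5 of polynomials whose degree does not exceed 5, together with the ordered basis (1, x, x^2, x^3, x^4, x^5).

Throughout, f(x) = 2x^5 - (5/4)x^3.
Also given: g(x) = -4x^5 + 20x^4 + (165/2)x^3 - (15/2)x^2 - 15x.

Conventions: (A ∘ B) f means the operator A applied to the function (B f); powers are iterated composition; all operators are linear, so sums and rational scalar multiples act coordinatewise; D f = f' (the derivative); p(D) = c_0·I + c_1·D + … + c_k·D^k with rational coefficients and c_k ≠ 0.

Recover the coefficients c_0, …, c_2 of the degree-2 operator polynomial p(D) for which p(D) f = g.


c_0 = -2, c_1 = 2, c_2 = 2

D^0 f = 2x^5 - (5/4)x^3
D^1 f = 10x^4 - (15/4)x^2
D^2 f = 40x^3 - (15/2)x
matching coefficients of g against c_0 f + c_1 Df + … from the top degree down determines the c_i
solution: c_0 = -2, c_1 = 2, c_2 = 2


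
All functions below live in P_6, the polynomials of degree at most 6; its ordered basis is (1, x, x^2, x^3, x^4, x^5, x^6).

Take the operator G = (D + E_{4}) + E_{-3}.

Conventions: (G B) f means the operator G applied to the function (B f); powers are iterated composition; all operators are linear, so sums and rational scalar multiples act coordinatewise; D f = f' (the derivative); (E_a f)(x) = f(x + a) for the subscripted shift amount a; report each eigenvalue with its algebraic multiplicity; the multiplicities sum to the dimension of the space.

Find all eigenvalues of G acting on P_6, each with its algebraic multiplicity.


image of 1: 2
image of x: 2x + 2
image of x^2: 2x^2 + 4x + 25
image of x^3: 2x^3 + 6x^2 + 75x + 37
image of x^4: 2x^4 + 8x^3 + 150x^2 + 148x + 337
image of x^5: 2x^5 + 10x^4 + 250x^3 + 370x^2 + 1685x + 781
image of x^6: 2x^6 + 12x^5 + 375x^4 + 740x^3 + 5055x^2 + 4686x + 4825
the matrix is upper triangular; its diagonal is (2, 2, 2, 2, 2, 2, 2)
for a triangular matrix the eigenvalues are the diagonal entries, with algebraic multiplicity their repetition count

λ = 2 (multiplicity 7)


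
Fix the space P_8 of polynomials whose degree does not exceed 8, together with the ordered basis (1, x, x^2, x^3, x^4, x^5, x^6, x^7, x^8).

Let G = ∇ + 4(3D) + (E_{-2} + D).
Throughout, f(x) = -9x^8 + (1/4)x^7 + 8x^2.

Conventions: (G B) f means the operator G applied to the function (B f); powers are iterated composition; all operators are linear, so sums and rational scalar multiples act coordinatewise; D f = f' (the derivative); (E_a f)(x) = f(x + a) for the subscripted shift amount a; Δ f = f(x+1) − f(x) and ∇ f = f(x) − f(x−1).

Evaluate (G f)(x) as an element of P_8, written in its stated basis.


∇ f = -72x^7 + (1015/4)x^6 - (2037/4)x^5 + (2555/4)x^4 - (2051/4)x^3 + (1029/4)x^2 - (231/4)x + 5/4
D f = -72x^7 + (7/4)x^6 + 16x
(3D) f = -216x^7 + (21/4)x^6 + 48x
(4(3D)) f = -864x^7 + 21x^6 + 192x
E_{-2} f = -9x^8 + (577/4)x^7 - (2023/2)x^6 + 4053x^5 - 10150x^4 + 16268x^3 - 16288x^2 + 9296x - 2304
D f = -72x^7 + (7/4)x^6 + 16x
(E_{-2} + D) f = -9x^8 + (289/4)x^7 - (4039/4)x^6 + 4053x^5 - 10150x^4 + 16268x^3 - 16288x^2 + 9312x - 2304
(∇ + 4(3D) + (E_{-2} + D)) f = -9x^8 - (3455/4)x^7 - 735x^6 + (14175/4)x^5 - (38045/4)x^4 + (63021/4)x^3 - (64123/4)x^2 + (37785/4)x - 9211/4

g(x) = -9x^8 - (3455/4)x^7 - 735x^6 + (14175/4)x^5 - (38045/4)x^4 + (63021/4)x^3 - (64123/4)x^2 + (37785/4)x - 9211/4


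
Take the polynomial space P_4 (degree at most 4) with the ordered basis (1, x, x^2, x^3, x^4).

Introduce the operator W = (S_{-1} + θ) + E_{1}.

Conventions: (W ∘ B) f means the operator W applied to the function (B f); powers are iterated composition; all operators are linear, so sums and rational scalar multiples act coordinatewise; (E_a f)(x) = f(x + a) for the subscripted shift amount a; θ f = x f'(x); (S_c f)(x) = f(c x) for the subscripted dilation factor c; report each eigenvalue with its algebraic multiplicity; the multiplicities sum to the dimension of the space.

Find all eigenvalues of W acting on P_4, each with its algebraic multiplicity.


image of 1: 2
image of x: x + 1
image of x^2: 4x^2 + 2x + 1
image of x^3: 3x^3 + 3x^2 + 3x + 1
image of x^4: 6x^4 + 4x^3 + 6x^2 + 4x + 1
the matrix is upper triangular; its diagonal is (2, 1, 4, 3, 6)
for a triangular matrix the eigenvalues are the diagonal entries, with algebraic multiplicity their repetition count

λ = 1 (multiplicity 1), λ = 2 (multiplicity 1), λ = 3 (multiplicity 1), λ = 4 (multiplicity 1), λ = 6 (multiplicity 1)


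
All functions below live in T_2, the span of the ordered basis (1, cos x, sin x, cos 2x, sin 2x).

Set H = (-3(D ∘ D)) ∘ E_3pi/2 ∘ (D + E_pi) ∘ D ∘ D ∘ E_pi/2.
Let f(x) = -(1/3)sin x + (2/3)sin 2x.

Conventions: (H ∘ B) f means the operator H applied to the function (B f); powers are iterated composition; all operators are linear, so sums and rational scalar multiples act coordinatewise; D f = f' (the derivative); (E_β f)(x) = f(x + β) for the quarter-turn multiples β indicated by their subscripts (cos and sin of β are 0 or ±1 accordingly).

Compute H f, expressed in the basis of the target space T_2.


E_pi/2 f = -(1/3)cos x - (2/3)sin 2x
D E_pi/2 f = (1/3)sin x - (4/3)cos 2x
D D E_pi/2 f = (1/3)cos x + (8/3)sin 2x
D (D ∘ D ∘ E_pi/2) f = -(1/3)sin x + (16/3)cos 2x
E_pi (D ∘ D ∘ E_pi/2) f = -(1/3)cos x + (8/3)sin 2x
(D + E_pi) (D ∘ D ∘ E_pi/2) f = -(1/3)cos x - (1/3)sin x + (16/3)cos 2x + (8/3)sin 2x
E_3pi/2 ((D + E_pi) ∘ D ∘ D ∘ E_pi/2) f = (1/3)cos x - (1/3)sin x - (16/3)cos 2x - (8/3)sin 2x
D E_3pi/2 ((D + E_pi) ∘ D ∘ D ∘ E_pi/2) f = -(1/3)cos x - (1/3)sin x - (16/3)cos 2x + (32/3)sin 2x
D D E_3pi/2 ((D + E_pi) ∘ D ∘ D ∘ E_pi/2) f = -(1/3)cos x + (1/3)sin x + (64/3)cos 2x + (32/3)sin 2x
(-3(D ∘ D)) E_3pi/2 ((D + E_pi) ∘ D ∘ D ∘ E_pi/2) f = cos x - sin x - 64cos 2x - 32sin 2x

g(x) = cos x - sin x - 64cos 2x - 32sin 2x


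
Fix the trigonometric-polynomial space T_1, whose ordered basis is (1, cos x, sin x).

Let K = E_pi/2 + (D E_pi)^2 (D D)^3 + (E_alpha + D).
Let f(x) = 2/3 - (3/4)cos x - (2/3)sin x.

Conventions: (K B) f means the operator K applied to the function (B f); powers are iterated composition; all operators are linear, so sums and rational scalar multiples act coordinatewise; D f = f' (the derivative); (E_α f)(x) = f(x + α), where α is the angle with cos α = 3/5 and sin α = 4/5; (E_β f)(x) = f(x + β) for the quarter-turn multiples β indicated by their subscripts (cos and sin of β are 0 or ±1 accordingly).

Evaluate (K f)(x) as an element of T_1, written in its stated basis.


E_pi/2 f = 2/3 - (2/3)cos x + (3/4)sin x
D f = -(2/3)cos x + (3/4)sin x
D D f = (3/4)cos x + (2/3)sin x
D (D D) f = (2/3)cos x - (3/4)sin x
D D (D D) f = -(3/4)cos x - (2/3)sin x
D (D D) (D D) f = -(2/3)cos x + (3/4)sin x
D D (D D) (D D) f = (3/4)cos x + (2/3)sin x
E_pi (D D)^3 f = -(3/4)cos x - (2/3)sin x
D E_pi (D D)^3 f = -(2/3)cos x + (3/4)sin x
E_pi (D E_pi) (D D)^3 f = (2/3)cos x - (3/4)sin x
D E_pi (D E_pi) (D D)^3 f = -(3/4)cos x - (2/3)sin x
E_alpha f = 2/3 - (59/60)cos x + (1/5)sin x
D f = -(2/3)cos x + (3/4)sin x
(E_alpha + D) f = 2/3 - (33/20)cos x + (19/20)sin x
(E_pi/2 + (D E_pi)^2 (D D)^3 + (E_alpha + D)) f = 4/3 - (46/15)cos x + (31/30)sin x

g(x) = 4/3 - (46/15)cos x + (31/30)sin x


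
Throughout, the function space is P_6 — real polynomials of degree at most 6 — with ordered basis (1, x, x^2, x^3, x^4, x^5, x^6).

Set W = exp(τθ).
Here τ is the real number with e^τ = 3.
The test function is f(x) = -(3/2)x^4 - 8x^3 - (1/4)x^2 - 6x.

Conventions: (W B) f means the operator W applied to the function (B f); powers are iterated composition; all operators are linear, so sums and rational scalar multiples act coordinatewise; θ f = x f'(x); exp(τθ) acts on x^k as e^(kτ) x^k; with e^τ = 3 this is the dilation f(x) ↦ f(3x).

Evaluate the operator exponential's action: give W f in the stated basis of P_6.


g(x) = -(243/2)x^4 - 216x^3 - (9/4)x^2 - 18x

exp(τθ) x^k = e^(kτ) x^k; with e^τ = 3 this sends x^k to 3^k x^k
x ↦ 3 x
x^2 ↦ 9 x^2
x^3 ↦ 27 x^3
x^4 ↦ 81 x^4
applying this coordinatewise to f: exp(τθ) f = -(243/2)x^4 - 216x^3 - (9/4)x^2 - 18x


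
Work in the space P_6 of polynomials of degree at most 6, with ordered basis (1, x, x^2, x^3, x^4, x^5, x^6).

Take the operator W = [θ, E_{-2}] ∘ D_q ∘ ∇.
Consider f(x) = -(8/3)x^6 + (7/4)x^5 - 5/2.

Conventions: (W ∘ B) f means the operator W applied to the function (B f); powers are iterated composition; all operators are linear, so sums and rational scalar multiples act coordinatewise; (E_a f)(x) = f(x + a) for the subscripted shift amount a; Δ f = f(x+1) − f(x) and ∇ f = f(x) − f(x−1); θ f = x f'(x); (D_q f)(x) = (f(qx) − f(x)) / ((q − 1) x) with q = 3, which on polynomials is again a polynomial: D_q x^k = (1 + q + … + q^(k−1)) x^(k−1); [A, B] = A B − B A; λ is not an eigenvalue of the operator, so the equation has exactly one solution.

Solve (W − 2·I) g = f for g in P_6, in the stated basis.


g(x) = (4/3)x^6 - (7/8)x^5 + 3872x^3 - 26157x^2 + (354509/6)x + 21991/12

write g with unknown coordinates in the stated basis and equate coefficients in (W − 2·I) g = f
solving from the highest basis element down gives g = (4/3)x^6 - (7/8)x^5 + 3872x^3 - 26157x^2 + (354509/6)x + 21991/12
check: W g = 7744x^3 - 52314x^2 + (354509/3)x + 10988/3
so W g − 2·g = -(8/3)x^6 + (7/4)x^5 - 5/2 = f ✓


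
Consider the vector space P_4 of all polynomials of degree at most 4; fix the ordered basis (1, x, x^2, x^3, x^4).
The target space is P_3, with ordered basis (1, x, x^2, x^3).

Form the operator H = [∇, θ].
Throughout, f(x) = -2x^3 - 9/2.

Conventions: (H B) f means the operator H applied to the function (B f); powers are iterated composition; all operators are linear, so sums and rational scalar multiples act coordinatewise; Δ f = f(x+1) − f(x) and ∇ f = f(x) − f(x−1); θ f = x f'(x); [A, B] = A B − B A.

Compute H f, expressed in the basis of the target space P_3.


θ f = -6x^3
∇ θ f = -18x^2 + 18x - 6
∇ f = -6x^2 + 6x - 2
θ ∇ f = -12x^2 + 6x
[∇, θ] f = -6x^2 + 12x - 6

the result is g(x) = -6x^2 + 12x - 6


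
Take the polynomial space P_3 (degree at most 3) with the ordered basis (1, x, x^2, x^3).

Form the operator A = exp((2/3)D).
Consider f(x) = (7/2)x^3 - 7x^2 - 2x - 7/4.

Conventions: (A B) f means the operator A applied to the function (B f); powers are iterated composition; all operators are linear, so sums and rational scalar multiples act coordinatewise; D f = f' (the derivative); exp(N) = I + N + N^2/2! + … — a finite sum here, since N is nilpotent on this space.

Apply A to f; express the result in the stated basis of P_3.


order-1 term: 7x^2 - (28/3)x - 4/3
order-2 term: (14/3)x - 28/9
order-3 term: 28/27
the series for exp((2/3)D) f terminates at order 3
exp((2/3)D) f = (7/2)x^3 - (20/3)x - 557/108

the image equals g(x) = (7/2)x^3 - (20/3)x - 557/108


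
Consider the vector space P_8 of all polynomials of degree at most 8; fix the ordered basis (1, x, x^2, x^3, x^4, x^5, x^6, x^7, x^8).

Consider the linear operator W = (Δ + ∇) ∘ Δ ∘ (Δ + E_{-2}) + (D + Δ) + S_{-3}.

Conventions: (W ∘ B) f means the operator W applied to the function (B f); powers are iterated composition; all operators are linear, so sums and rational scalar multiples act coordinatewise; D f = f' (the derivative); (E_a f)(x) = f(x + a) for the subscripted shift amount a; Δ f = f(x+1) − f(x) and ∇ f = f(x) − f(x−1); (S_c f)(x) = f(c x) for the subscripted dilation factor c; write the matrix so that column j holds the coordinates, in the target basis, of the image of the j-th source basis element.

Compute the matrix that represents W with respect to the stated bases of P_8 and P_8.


the matrix is [[1, 2, 5, -5, 113, -29, 1265, -125, 12353]; [0, -3, 4, 15, -20, 565, -174, 8855, -1000]; [0, 0, 9, 6, 30, -50, 1695, -609, 35420]; [0, 0, 0, -27, 8, 50, -100, 3955, -1624]; [0, 0, 0, 0, 81, 10, 75, -175, 7910]; [0, 0, 0, 0, 0, -243, 12, 105, -280]; [0, 0, 0, 0, 0, 0, 729, 14, 140]; [0, 0, 0, 0, 0, 0, 0, -2187, 16]; [0, 0, 0, 0, 0, 0, 0, 0, 6561]] (rows listed top to bottom)

image of 1: 1
image of x: -3x + 2
image of x^2: 9x^2 + 4x + 5
image of x^3: -27x^3 + 6x^2 + 15x - 5
image of x^4: 81x^4 + 8x^3 + 30x^2 - 20x + 113
image of x^5: -243x^5 + 10x^4 + 50x^3 - 50x^2 + 565x - 29
image of x^6: 729x^6 + 12x^5 + 75x^4 - 100x^3 + 1695x^2 - 174x + 1265
image of x^7: -2187x^7 + 14x^6 + 105x^5 - 175x^4 + 3955x^3 - 609x^2 + 8855x - 125
image of x^8: 6561x^8 + 16x^7 + 140x^6 - 280x^5 + 7910x^4 - 1624x^3 + 35420x^2 - 1000x + 12353
each image's coordinates form column j of the matrix


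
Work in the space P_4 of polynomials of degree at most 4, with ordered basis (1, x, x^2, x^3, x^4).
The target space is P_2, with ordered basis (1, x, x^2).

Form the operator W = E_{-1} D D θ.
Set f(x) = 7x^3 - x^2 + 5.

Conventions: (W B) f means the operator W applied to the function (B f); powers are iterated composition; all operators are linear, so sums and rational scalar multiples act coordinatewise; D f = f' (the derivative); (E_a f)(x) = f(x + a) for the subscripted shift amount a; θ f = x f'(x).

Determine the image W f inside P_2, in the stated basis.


g(x) = 126x - 130

θ f = 21x^3 - 2x^2
D θ f = 63x^2 - 4x
D (D θ) f = 126x - 4
E_{-1} D (D θ) f = 126x - 130


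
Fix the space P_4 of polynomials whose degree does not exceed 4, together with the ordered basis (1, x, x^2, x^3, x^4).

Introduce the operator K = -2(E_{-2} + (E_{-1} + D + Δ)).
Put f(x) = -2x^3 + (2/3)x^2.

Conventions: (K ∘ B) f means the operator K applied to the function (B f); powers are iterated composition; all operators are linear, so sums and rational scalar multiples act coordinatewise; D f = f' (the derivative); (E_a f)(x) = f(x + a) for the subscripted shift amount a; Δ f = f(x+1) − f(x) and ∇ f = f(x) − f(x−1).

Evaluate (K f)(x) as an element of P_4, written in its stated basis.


the result is g(x) = 8x^3 - (44/3)x^2 + (224/3)x - 40

E_{-2} f = -2x^3 + (38/3)x^2 - (80/3)x + 56/3
E_{-1} f = -2x^3 + (20/3)x^2 - (22/3)x + 8/3
D f = -6x^2 + (4/3)x
Δ f = -6x^2 - (14/3)x - 4/3
(E_{-1} + D + Δ) f = -2x^3 - (16/3)x^2 - (32/3)x + 4/3
(E_{-2} + (E_{-1} + D + Δ)) f = -4x^3 + (22/3)x^2 - (112/3)x + 20
(-2(E_{-2} + (E_{-1} + D + Δ))) f = 8x^3 - (44/3)x^2 + (224/3)x - 40


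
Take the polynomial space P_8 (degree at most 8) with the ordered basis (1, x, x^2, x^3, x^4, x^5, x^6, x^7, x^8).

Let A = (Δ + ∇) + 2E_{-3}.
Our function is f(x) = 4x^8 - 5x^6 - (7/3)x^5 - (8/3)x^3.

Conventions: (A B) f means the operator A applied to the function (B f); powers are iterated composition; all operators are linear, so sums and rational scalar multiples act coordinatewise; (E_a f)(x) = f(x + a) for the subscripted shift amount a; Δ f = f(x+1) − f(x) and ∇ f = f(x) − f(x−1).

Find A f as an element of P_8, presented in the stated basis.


Δ f = 32x^7 + 112x^6 + 194x^5 + (580/3)x^4 + (302/3)x^3 + (17/3)x^2 - (53/3)x - 6
∇ f = 32x^7 - 112x^6 + 194x^5 - (650/3)x^4 + (442/3)x^3 - (205/3)x^2 + (65/3)x - 4
(Δ + ∇) f = 64x^7 + 388x^5 - (70/3)x^4 + 248x^3 - (188/3)x^2 + 4x - 10
E_{-3} f = 4x^8 - 96x^7 + 1003x^6 - (17881/3)x^5 + 22040x^4 - (155834/3)x^3 + 76227x^2 - 63711x + 23238
(2E_{-3}) f = 8x^8 - 192x^7 + 2006x^6 - (35762/3)x^5 + 44080x^4 - (311668/3)x^3 + 152454x^2 - 127422x + 46476
((Δ + ∇) + 2E_{-3}) f = 8x^8 - 128x^7 + 2006x^6 - (34598/3)x^5 + (132170/3)x^4 - (310924/3)x^3 + (457174/3)x^2 - 127418x + 46466

the result is g(x) = 8x^8 - 128x^7 + 2006x^6 - (34598/3)x^5 + (132170/3)x^4 - (310924/3)x^3 + (457174/3)x^2 - 127418x + 46466


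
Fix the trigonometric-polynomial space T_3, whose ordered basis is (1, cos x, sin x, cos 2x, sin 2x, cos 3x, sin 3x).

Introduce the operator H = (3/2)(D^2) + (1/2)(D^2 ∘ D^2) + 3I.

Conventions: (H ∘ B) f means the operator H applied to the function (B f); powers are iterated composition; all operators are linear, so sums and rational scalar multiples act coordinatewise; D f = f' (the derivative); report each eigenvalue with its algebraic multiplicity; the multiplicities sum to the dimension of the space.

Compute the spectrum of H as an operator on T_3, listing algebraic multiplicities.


λ = 2 (multiplicity 2), λ = 3 (multiplicity 1), λ = 5 (multiplicity 2), λ = 30 (multiplicity 2)

image of 1: 3
image of cos x: 2cos x
image of sin x: 2sin x
image of cos 2x: 5cos 2x
image of sin 2x: 5sin 2x
image of cos 3x: 30cos 3x
image of sin 3x: 30sin 3x
the matrix is diagonal; its diagonal is (3, 2, 2, 5, 5, 30, 30)
for a triangular matrix the eigenvalues are the diagonal entries, with algebraic multiplicity their repetition count


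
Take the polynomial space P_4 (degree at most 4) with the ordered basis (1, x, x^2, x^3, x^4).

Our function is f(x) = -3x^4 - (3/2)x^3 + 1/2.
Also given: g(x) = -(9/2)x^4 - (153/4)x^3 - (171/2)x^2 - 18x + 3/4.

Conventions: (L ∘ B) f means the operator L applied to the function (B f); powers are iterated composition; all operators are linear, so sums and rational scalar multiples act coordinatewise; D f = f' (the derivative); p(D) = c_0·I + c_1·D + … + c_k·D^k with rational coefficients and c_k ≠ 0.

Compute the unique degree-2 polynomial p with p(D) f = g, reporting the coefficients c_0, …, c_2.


D^0 f = -3x^4 - (3/2)x^3 + 1/2
D^1 f = -12x^3 - (9/2)x^2
D^2 f = -36x^2 - 9x
matching coefficients of g against c_0 f + c_1 Df + … from the top degree down determines the c_i
solution: c_0 = 3/2, c_1 = 3, c_2 = 2

c_0 = 3/2, c_1 = 3, c_2 = 2


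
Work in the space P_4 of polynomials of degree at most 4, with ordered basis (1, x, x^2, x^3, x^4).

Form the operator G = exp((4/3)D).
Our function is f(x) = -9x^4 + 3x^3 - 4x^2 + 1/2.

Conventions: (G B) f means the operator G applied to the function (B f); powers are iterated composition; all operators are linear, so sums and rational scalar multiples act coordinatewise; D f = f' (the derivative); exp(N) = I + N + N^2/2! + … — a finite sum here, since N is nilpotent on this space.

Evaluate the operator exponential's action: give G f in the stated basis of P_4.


g(x) = -9x^4 - 45x^3 - 88x^2 - 80x - 503/18

order-1 term: -48x^3 + 12x^2 - (32/3)x
order-2 term: -96x^2 + 16x - 64/9
order-3 term: -(256/3)x + 64/9
order-4 term: -256/9
the series for exp((4/3)D) f terminates at order 4
exp((4/3)D) f = -9x^4 - 45x^3 - 88x^2 - 80x - 503/18


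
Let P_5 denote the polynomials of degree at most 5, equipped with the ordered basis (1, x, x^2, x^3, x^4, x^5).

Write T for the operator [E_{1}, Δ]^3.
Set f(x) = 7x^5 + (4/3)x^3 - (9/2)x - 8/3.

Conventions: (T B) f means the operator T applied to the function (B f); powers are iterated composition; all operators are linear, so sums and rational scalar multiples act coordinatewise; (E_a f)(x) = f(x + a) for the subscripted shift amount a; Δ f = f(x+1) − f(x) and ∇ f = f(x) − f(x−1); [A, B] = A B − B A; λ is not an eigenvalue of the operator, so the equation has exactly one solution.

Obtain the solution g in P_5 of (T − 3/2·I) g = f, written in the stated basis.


the result is g(x) = -(14/3)x^5 - (8/9)x^3 + 3x + 16/9

write g with unknown coordinates in the stated basis and equate coefficients in (T − 3/2·I) g = f
solving from the highest basis element down gives g = -(14/3)x^5 - (8/9)x^3 + 3x + 16/9
check: T g = 0
so T g − 3/2·g = 7x^5 + (4/3)x^3 - (9/2)x - 8/3 = f ✓


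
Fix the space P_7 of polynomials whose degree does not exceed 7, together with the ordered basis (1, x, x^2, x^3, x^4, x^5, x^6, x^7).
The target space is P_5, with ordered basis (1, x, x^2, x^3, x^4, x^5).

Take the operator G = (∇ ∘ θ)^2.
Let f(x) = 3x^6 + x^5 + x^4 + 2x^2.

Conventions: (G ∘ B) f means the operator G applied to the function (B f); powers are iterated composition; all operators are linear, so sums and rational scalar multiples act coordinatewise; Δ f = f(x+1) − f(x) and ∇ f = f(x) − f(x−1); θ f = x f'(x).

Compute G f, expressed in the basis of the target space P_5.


θ f = 18x^6 + 5x^5 + 4x^4 + 4x^2
∇ θ f = 108x^5 - 245x^4 + 326x^3 - 244x^2 + 107x - 21
θ (∇ ∘ θ) f = 540x^5 - 980x^4 + 978x^3 - 488x^2 + 107x
∇ θ (∇ ∘ θ) f = 2700x^4 - 9320x^3 + 14214x^2 - 10530x + 3093

the result is g(x) = 2700x^4 - 9320x^3 + 14214x^2 - 10530x + 3093


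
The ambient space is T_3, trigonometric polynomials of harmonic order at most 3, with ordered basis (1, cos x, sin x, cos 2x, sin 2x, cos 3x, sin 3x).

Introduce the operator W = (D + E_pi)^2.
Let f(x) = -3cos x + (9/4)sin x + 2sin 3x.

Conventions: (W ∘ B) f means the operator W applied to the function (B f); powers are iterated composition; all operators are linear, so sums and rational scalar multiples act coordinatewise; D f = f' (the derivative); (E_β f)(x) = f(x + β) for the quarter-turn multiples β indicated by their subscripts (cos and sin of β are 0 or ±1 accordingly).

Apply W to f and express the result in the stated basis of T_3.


the result is g(x) = -(9/2)cos x - 6sin x - 12cos 3x - 16sin 3x

D f = (9/4)cos x + 3sin x + 6cos 3x
E_pi f = 3cos x - (9/4)sin x - 2sin 3x
(D + E_pi) f = (21/4)cos x + (3/4)sin x + 6cos 3x - 2sin 3x
D (D + E_pi) f = (3/4)cos x - (21/4)sin x - 6cos 3x - 18sin 3x
E_pi (D + E_pi) f = -(21/4)cos x - (3/4)sin x - 6cos 3x + 2sin 3x
(D + E_pi) (D + E_pi) f = -(9/2)cos x - 6sin x - 12cos 3x - 16sin 3x


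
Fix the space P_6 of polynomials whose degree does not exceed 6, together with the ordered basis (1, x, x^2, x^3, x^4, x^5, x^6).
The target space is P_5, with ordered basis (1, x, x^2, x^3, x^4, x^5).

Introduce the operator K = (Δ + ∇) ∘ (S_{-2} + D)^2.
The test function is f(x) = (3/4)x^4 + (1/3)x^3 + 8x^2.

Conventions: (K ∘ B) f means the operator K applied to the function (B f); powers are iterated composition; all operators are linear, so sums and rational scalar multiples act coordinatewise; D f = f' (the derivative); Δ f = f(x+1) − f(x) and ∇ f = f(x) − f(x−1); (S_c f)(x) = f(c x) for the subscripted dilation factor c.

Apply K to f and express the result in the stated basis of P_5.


S_{-2} f = 12x^4 - (8/3)x^3 + 32x^2
D f = 3x^3 + x^2 + 16x
(S_{-2} + D) f = 12x^4 + (1/3)x^3 + 33x^2 + 16x
S_{-2} (S_{-2} + D) f = 192x^4 - (8/3)x^3 + 132x^2 - 32x
D (S_{-2} + D) f = 48x^3 + x^2 + 66x + 16
(S_{-2} + D) (S_{-2} + D) f = 192x^4 + (136/3)x^3 + 133x^2 + 34x + 16
Δ (S_{-2} + D)^2 f = 768x^3 + 1288x^2 + 1170x + 1213/3
∇ (S_{-2} + D)^2 f = 768x^3 - 1016x^2 + 898x - 737/3
(Δ + ∇) (S_{-2} + D)^2 f = 1536x^3 + 272x^2 + 2068x + 476/3

g(x) = 1536x^3 + 272x^2 + 2068x + 476/3


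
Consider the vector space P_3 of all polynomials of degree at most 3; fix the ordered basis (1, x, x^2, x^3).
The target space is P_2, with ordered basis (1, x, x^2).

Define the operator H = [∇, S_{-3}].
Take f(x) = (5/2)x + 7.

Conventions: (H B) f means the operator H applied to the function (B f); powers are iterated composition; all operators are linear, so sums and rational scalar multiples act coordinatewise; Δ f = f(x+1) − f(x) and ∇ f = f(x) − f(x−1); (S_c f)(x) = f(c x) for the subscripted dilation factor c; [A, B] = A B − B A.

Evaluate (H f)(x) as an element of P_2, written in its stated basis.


S_{-3} f = -(15/2)x + 7
∇ S_{-3} f = -15/2
∇ f = 5/2
S_{-3} ∇ f = 5/2
[∇, S_{-3}] f = -10

the result is g(x) = -10


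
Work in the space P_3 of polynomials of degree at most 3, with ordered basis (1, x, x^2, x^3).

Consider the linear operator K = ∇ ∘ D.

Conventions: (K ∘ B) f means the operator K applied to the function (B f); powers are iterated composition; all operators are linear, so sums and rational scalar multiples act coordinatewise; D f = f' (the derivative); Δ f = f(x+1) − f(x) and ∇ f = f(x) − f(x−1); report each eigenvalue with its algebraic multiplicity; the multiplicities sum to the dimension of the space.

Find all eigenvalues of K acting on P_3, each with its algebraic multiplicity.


image of 1: 0
image of x: 0
image of x^2: 2
image of x^3: 6x - 3
the matrix is upper triangular; its diagonal is (0, 0, 0, 0)
for a triangular matrix the eigenvalues are the diagonal entries, with algebraic multiplicity their repetition count

λ = 0 (multiplicity 4)


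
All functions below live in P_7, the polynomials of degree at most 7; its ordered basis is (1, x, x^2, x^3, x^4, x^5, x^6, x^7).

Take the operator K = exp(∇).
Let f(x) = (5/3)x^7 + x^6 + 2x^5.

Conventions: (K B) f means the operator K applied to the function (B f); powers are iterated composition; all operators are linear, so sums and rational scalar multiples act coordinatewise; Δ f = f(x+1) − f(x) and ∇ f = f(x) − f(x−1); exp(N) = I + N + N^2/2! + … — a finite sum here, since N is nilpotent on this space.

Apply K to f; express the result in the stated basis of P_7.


order-1 term: (35/3)x^6 - 29x^5 + (160/3)x^4 - (175/3)x^3 + 40x^2 - (47/3)x + 8/3
order-2 term: 35x^5 - 160x^4 + (1105/3)x^3 - 480x^2 + (1025/3)x - 104
order-3 term: (175/3)x^4 - 330x^3 + 805x^2 - 960x + 1385/3
order-4 term: (175/3)x^3 - 335x^2 + (2125/3)x - 1615/3
order-5 term: 35x^2 - 169x + 661/3
order-6 term: (35/3)x - 34
order-7 term: 5/3
the series for exp(∇) f terminates at order 7
exp(∇) f = (5/3)x^7 + (38/3)x^6 + 8x^5 - (145/3)x^4 + (115/3)x^3 + 65x^2 - 83x + 10

the result is g(x) = (5/3)x^7 + (38/3)x^6 + 8x^5 - (145/3)x^4 + (115/3)x^3 + 65x^2 - 83x + 10


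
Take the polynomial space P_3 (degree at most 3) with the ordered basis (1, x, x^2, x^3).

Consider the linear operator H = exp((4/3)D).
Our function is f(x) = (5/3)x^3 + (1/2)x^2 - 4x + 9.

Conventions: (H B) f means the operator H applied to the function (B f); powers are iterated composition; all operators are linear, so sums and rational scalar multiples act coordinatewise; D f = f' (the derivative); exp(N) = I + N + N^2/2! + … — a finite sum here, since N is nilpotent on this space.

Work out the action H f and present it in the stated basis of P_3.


order-1 term: (20/3)x^2 + (4/3)x - 16/3
order-2 term: (80/9)x + 8/9
order-3 term: 320/81
the series for exp((4/3)D) f terminates at order 3
exp((4/3)D) f = (5/3)x^3 + (43/6)x^2 + (56/9)x + 689/81

g(x) = (5/3)x^3 + (43/6)x^2 + (56/9)x + 689/81


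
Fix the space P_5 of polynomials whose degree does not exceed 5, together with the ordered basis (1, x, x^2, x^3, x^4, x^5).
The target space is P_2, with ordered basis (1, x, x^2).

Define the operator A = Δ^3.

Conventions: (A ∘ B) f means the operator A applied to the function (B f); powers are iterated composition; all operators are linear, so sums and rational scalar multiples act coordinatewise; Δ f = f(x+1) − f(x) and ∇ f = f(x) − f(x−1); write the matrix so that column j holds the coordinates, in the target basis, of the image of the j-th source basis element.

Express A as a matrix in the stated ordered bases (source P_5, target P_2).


the matrix is [[0, 0, 0, 6, 36, 150]; [0, 0, 0, 0, 24, 180]; [0, 0, 0, 0, 0, 60]] (rows listed top to bottom)

image of 1: 0
image of x: 0
image of x^2: 0
image of x^3: 6
image of x^4: 24x + 36
image of x^5: 60x^2 + 180x + 150
each image's coordinates form column j of the matrix


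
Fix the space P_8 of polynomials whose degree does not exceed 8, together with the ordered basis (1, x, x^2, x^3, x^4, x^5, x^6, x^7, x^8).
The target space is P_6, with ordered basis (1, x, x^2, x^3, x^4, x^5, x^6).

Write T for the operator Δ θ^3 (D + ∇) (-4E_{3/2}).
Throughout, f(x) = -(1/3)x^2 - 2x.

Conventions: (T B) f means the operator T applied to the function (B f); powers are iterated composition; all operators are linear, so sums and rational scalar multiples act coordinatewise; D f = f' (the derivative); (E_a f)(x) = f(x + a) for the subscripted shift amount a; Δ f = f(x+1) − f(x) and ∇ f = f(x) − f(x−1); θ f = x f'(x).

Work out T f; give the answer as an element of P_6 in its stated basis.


the result is g(x) = 16/3

E_{3/2} f = -(1/3)x^2 - 3x - 15/4
(-4E_{3/2}) f = (4/3)x^2 + 12x + 15
D (-4E_{3/2}) f = (8/3)x + 12
∇ (-4E_{3/2}) f = (8/3)x + 32/3
(D + ∇) (-4E_{3/2}) f = (16/3)x + 68/3
θ (D + ∇) (-4E_{3/2}) f = (16/3)x
θ θ (D + ∇) (-4E_{3/2}) f = (16/3)x
θ θ θ (D + ∇) (-4E_{3/2}) f = (16/3)x
Δ θ^3 (D + ∇) (-4E_{3/2}) f = 16/3


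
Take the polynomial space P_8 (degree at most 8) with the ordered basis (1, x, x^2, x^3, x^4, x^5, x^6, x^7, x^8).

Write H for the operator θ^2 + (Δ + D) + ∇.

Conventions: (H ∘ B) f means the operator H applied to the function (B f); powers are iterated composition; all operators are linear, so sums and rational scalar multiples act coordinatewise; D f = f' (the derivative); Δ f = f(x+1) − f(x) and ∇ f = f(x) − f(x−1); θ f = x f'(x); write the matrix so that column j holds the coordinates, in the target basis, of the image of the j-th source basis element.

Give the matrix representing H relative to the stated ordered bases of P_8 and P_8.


the matrix is [[0, 3, 0, 2, 0, 2, 0, 2, 0]; [0, 1, 6, 0, 8, 0, 12, 0, 16]; [0, 0, 4, 9, 0, 20, 0, 42, 0]; [0, 0, 0, 9, 12, 0, 40, 0, 112]; [0, 0, 0, 0, 16, 15, 0, 70, 0]; [0, 0, 0, 0, 0, 25, 18, 0, 112]; [0, 0, 0, 0, 0, 0, 36, 21, 0]; [0, 0, 0, 0, 0, 0, 0, 49, 24]; [0, 0, 0, 0, 0, 0, 0, 0, 64]] (rows listed top to bottom)

image of 1: 0
image of x: x + 3
image of x^2: 4x^2 + 6x
image of x^3: 9x^3 + 9x^2 + 2
image of x^4: 16x^4 + 12x^3 + 8x
image of x^5: 25x^5 + 15x^4 + 20x^2 + 2
image of x^6: 36x^6 + 18x^5 + 40x^3 + 12x
image of x^7: 49x^7 + 21x^6 + 70x^4 + 42x^2 + 2
image of x^8: 64x^8 + 24x^7 + 112x^5 + 112x^3 + 16x
each image's coordinates form column j of the matrix


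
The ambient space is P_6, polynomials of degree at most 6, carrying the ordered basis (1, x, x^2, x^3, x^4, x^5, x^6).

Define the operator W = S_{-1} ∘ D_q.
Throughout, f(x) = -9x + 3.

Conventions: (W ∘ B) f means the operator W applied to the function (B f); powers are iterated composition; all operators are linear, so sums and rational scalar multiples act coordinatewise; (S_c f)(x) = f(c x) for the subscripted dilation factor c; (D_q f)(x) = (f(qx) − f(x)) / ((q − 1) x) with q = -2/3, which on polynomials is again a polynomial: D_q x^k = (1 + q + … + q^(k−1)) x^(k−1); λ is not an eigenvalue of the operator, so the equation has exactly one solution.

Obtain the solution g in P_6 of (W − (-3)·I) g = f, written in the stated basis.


write g with unknown coordinates in the stated basis and equate coefficients in (W − (-3)·I) g = f
solving from the highest basis element down gives g = -3x + 2
check: W g = -3
so W g − (-3)·g = -9x + 3 = f ✓

the image equals g(x) = -3x + 2


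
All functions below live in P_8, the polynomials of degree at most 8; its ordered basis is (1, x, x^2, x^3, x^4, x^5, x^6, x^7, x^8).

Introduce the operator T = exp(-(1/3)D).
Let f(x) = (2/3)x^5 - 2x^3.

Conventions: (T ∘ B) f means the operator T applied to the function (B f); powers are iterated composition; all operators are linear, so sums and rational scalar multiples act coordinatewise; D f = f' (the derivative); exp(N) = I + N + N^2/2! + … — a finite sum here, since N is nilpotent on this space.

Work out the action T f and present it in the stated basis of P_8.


g(x) = (2/3)x^5 - (10/9)x^4 - (34/27)x^3 + (142/81)x^2 - (152/243)x + 52/729

order-1 term: -(10/9)x^4 + 2x^2
order-2 term: (20/27)x^3 - (2/3)x
order-3 term: -(20/81)x^2 + 2/27
order-4 term: (10/243)x
order-5 term: -2/729
the series for exp(-(1/3)D) f terminates at order 5
exp(-(1/3)D) f = (2/3)x^5 - (10/9)x^4 - (34/27)x^3 + (142/81)x^2 - (152/243)x + 52/729


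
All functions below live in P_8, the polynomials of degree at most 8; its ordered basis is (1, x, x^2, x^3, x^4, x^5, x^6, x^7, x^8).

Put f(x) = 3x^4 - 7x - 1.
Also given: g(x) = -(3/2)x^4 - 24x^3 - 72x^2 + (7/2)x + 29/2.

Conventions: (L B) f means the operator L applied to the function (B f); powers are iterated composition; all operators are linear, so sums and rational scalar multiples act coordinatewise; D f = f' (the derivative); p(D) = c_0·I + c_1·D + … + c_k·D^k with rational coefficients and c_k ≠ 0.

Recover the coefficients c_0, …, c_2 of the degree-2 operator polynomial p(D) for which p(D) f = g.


D^0 f = 3x^4 - 7x - 1
D^1 f = 12x^3 - 7
D^2 f = 36x^2
matching coefficients of g against c_0 f + c_1 Df + … from the top degree down determines the c_i
solution: c_0 = -1/2, c_1 = -2, c_2 = -2

c_0 = -1/2, c_1 = -2, c_2 = -2


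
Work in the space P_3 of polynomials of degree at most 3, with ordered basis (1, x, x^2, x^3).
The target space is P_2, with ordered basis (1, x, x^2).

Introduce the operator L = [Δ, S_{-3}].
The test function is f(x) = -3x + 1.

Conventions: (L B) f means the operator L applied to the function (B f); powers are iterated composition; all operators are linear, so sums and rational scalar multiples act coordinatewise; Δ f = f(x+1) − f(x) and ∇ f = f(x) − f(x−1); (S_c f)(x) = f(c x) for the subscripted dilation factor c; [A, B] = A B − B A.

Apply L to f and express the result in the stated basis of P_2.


S_{-3} f = 9x + 1
Δ S_{-3} f = 9
Δ f = -3
S_{-3} Δ f = -3
[Δ, S_{-3}] f = 12

the image equals g(x) = 12


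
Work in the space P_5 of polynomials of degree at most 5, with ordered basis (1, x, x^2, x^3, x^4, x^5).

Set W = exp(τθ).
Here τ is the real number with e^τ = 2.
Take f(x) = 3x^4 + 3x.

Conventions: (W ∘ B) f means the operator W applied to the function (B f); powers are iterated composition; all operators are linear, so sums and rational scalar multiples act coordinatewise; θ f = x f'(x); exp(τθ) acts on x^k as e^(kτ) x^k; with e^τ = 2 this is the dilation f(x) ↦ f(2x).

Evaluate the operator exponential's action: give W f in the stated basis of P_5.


exp(τθ) x^k = e^(kτ) x^k; with e^τ = 2 this sends x^k to 2^k x^k
x ↦ 2 x
x^4 ↦ 16 x^4
applying this coordinatewise to f: exp(τθ) f = 48x^4 + 6x

g(x) = 48x^4 + 6x


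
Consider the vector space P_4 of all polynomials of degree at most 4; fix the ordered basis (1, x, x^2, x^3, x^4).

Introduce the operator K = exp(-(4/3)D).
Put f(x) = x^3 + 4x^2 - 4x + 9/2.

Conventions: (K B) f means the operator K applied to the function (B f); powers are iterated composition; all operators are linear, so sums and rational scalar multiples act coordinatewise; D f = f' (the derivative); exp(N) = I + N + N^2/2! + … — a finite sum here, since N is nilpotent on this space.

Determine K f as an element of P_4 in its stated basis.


order-1 term: -4x^2 - (32/3)x + 16/3
order-2 term: (16/3)x + 64/9
order-3 term: -64/27
the series for exp(-(4/3)D) f terminates at order 3
exp(-(4/3)D) f = x^3 - (28/3)x + 787/54

the result is g(x) = x^3 - (28/3)x + 787/54


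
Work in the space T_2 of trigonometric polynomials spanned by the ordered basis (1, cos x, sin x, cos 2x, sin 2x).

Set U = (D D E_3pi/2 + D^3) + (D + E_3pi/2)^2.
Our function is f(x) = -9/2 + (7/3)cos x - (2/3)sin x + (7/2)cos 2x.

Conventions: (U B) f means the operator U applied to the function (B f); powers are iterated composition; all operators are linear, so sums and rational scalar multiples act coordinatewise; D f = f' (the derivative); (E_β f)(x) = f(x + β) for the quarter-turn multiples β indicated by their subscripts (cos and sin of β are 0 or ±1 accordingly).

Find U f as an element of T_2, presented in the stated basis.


E_3pi/2 f = -9/2 + (2/3)cos x + (7/3)sin x - (7/2)cos 2x
D E_3pi/2 f = (7/3)cos x - (2/3)sin x + 7sin 2x
D D E_3pi/2 f = -(2/3)cos x - (7/3)sin x + 14cos 2x
D f = -(2/3)cos x - (7/3)sin x - 7sin 2x
D D f = -(7/3)cos x + (2/3)sin x - 14cos 2x
D D D f = (2/3)cos x + (7/3)sin x + 28sin 2x
(D D E_3pi/2 + D^3) f = 14cos 2x + 28sin 2x
D f = -(2/3)cos x - (7/3)sin x - 7sin 2x
E_3pi/2 f = -9/2 + (2/3)cos x + (7/3)sin x - (7/2)cos 2x
(D + E_3pi/2) f = -9/2 - (7/2)cos 2x - 7sin 2x
D (D + E_3pi/2) f = -14cos 2x + 7sin 2x
E_3pi/2 (D + E_3pi/2) f = -9/2 + (7/2)cos 2x + 7sin 2x
(D + E_3pi/2) (D + E_3pi/2) f = -9/2 - (21/2)cos 2x + 14sin 2x
((D D E_3pi/2 + D^3) + (D + E_3pi/2)^2) f = -9/2 + (7/2)cos 2x + 42sin 2x

the result is g(x) = -9/2 + (7/2)cos 2x + 42sin 2x


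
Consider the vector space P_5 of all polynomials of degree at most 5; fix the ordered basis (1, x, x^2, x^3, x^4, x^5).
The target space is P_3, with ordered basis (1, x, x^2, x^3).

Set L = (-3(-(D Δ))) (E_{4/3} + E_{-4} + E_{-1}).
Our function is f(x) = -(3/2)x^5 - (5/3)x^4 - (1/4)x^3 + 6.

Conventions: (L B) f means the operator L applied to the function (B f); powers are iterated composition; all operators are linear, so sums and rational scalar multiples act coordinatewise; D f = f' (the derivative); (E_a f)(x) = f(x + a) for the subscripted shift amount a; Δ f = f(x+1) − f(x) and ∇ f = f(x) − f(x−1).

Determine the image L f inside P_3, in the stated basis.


E_{4/3} f = -(3/2)x^5 - (35/3)x^4 - (1289/36)x^3 - (163/3)x^2 - (3308/81)x - 1502/243
E_{-4} f = -(3/2)x^5 + (85/3)x^4 - (2563/12)x^3 + 803x^2 - (4516/3)x + 3394/3
E_{-1} f = -(3/2)x^5 + (35/6)x^4 - (103/12)x^3 + (23/4)x^2 - (19/12)x + 73/12
(E_{4/3} + E_{-4} + E_{-1}) f = -(9/2)x^5 + (45/2)x^4 - (9287/36)x^3 + (9053/12)x^2 - (501473/324)x + 1099561/972
Δ (E_{4/3} + E_{-4} + E_{-1}) f = -(45/2)x^4 + 45x^3 - (8207/12)x^2 + (9629/12)x - 334793/324
D Δ (E_{4/3} + E_{-4} + E_{-1}) f = -90x^3 + 135x^2 - (8207/6)x + 9629/12
(-(D Δ)) (E_{4/3} + E_{-4} + E_{-1}) f = 90x^3 - 135x^2 + (8207/6)x - 9629/12
(-3(-(D Δ))) (E_{4/3} + E_{-4} + E_{-1}) f = -270x^3 + 405x^2 - (8207/2)x + 9629/4

the image equals g(x) = -270x^3 + 405x^2 - (8207/2)x + 9629/4


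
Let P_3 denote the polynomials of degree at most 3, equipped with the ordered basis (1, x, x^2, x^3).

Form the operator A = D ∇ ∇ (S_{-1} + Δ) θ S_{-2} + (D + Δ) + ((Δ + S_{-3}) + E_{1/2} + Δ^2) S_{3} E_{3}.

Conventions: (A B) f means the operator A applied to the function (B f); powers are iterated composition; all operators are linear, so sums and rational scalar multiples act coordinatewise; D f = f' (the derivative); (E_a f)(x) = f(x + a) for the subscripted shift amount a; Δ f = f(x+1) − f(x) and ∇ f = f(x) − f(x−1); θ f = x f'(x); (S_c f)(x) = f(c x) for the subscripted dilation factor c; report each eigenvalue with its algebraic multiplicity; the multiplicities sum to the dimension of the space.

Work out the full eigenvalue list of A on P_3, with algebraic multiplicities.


λ = -702 (multiplicity 1), λ = -6 (multiplicity 1), λ = 2 (multiplicity 1), λ = 90 (multiplicity 1)

image of 1: 2
image of x: -6x + 25/2
image of x^2: 90x^2 - 5x + 301/4
image of x^3: -702x^3 + (1875/2)x^2 + (1389/4)x + 6209/8
the matrix is upper triangular; its diagonal is (2, -6, 90, -702)
for a triangular matrix the eigenvalues are the diagonal entries, with algebraic multiplicity their repetition count
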